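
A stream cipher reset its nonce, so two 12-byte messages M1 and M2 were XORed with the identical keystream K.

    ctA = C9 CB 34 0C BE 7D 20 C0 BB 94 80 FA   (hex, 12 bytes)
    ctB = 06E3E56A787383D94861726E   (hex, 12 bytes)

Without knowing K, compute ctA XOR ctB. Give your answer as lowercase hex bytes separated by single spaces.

ctA ⊕ ctB = (M1 ⊕ K) ⊕ (M2 ⊕ K) = M1 ⊕ M2 — the shared key cancels under XOR.
c9 XOR 06 = cf
cb XOR e3 = 28
34 XOR e5 = d1
0c XOR 6a = 66
be XOR 78 = c6
7d XOR 73 = 0e
20 XOR 83 = a3
c0 XOR d9 = 19
bb XOR 48 = f3
94 XOR 61 = f5
80 XOR 72 = f2
fa XOR 6e = 94

cf 28 d1 66 c6 0e a3 19 f3 f5 f2 94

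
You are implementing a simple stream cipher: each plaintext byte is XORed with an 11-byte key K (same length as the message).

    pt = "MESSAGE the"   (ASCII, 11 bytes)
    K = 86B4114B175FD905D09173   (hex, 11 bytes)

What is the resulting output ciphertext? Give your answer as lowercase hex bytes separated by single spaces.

cb f1 42 18 56 18 9c 25 a4 f9 16

byte 0: 4d xor 86 = cb
byte 1: 45 xor b4 = f1
byte 2: 53 xor 11 = 42
byte 3: 53 xor 4b = 18
byte 4: 41 xor 17 = 56
byte 5: 47 xor 5f = 18
byte 6: 45 xor d9 = 9c
byte 7: 20 xor 05 = 25
byte 8: 74 xor d0 = a4
byte 9: 68 xor 91 = f9
byte 10: 65 xor 73 = 16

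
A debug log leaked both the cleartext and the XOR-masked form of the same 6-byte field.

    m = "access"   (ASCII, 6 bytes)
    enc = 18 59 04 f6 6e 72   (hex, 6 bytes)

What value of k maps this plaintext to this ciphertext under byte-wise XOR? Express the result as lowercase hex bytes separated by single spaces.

79 3a 67 93 1d 01

Since enc = m ⊕ k, XORing both sides with m gives k = m ⊕ enc.
61 ^ 18 = 79
63 ^ 59 = 3a
63 ^ 04 = 67
65 ^ f6 = 93
73 ^ 6e = 1d
73 ^ 72 = 01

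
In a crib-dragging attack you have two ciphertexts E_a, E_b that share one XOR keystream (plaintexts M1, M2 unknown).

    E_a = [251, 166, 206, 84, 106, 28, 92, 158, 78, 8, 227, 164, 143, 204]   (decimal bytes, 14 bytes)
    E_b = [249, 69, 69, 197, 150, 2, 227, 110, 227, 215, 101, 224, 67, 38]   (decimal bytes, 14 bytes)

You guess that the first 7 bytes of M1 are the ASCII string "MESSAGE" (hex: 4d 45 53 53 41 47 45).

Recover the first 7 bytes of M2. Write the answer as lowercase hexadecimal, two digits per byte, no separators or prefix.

First, E_a ⊕ E_b = (M1 ⊕ K) ⊕ (M2 ⊕ K) = M1 ⊕ M2, so the key drops out. Then M2 = (M1 ⊕ M2) ⊕ M1 over the first 7 bytes.
byte 0: (fb ⊕ f9) ⊕ 4d = 02 ⊕ 4d = 4f
byte 1: (a6 ⊕ 45) ⊕ 45 = e3 ⊕ 45 = a6
byte 2: (ce ⊕ 45) ⊕ 53 = 8b ⊕ 53 = d8
byte 3: (54 ⊕ c5) ⊕ 53 = 91 ⊕ 53 = c2
byte 4: (6a ⊕ 96) ⊕ 41 = fc ⊕ 41 = bd
byte 5: (1c ⊕ 02) ⊕ 47 = 1e ⊕ 47 = 59
byte 6: (5c ⊕ e3) ⊕ 45 = bf ⊕ 45 = fa

4fa6d8c2bd59fa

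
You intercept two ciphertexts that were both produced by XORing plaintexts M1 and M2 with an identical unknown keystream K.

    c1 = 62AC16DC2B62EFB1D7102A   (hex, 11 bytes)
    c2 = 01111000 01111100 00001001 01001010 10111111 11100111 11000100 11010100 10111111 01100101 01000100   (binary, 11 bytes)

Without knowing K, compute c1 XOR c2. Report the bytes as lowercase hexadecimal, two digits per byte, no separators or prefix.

1ad01f9694852b6568756e

c1 ⊕ c2 = (M1 ⊕ K) ⊕ (M2 ⊕ K) = M1 ⊕ M2 — the shared key cancels under XOR.
62 XOR 78 = 1a
ac XOR 7c = d0
16 XOR 09 = 1f
dc XOR 4a = 96
2b XOR bf = 94
62 XOR e7 = 85
ef XOR c4 = 2b
b1 XOR d4 = 65
d7 XOR bf = 68
10 XOR 65 = 75
2a XOR 44 = 6e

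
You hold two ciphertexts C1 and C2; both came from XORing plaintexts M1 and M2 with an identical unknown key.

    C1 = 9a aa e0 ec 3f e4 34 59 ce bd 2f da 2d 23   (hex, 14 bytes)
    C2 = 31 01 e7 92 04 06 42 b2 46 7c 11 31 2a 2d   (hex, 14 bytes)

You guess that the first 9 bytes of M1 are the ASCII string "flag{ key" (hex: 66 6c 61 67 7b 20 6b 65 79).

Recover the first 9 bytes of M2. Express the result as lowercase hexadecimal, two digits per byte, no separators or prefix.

cdc7661940c21d8ef1

First, C1 ⊕ C2 = (M1 ⊕ K) ⊕ (M2 ⊕ K) = M1 ⊕ M2, so the key drops out. Then M2 = (M1 ⊕ M2) ⊕ M1 over the first 9 bytes.
byte 0: (9a xor 31) xor 66 = ab xor 66 = cd
byte 1: (aa xor 01) xor 6c = ab xor 6c = c7
byte 2: (e0 xor e7) xor 61 = 07 xor 61 = 66
byte 3: (ec xor 92) xor 67 = 7e xor 67 = 19
byte 4: (3f xor 04) xor 7b = 3b xor 7b = 40
byte 5: (e4 xor 06) xor 20 = e2 xor 20 = c2
byte 6: (34 xor 42) xor 6b = 76 xor 6b = 1d
byte 7: (59 xor b2) xor 65 = eb xor 65 = 8e
byte 8: (ce xor 46) xor 79 = 88 xor 79 = f1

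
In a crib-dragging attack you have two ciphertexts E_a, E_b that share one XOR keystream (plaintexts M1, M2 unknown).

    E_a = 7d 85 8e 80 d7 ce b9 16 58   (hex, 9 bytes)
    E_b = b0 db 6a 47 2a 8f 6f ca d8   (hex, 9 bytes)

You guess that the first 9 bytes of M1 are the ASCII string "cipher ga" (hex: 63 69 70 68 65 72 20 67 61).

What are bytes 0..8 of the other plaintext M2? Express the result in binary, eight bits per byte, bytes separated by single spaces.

First, E_a ⊕ E_b = (M1 ⊕ K) ⊕ (M2 ⊕ K) = M1 ⊕ M2, so the key drops out. Then M2 = (M1 ⊕ M2) ⊕ M1 over the first 9 bytes.
byte 0: (7d ^ b0) ^ 63 = cd ^ 63 = ae
byte 1: (85 ^ db) ^ 69 = 5e ^ 69 = 37
byte 2: (8e ^ 6a) ^ 70 = e4 ^ 70 = 94
byte 3: (80 ^ 47) ^ 68 = c7 ^ 68 = af
byte 4: (d7 ^ 2a) ^ 65 = fd ^ 65 = 98
byte 5: (ce ^ 8f) ^ 72 = 41 ^ 72 = 33
byte 6: (b9 ^ 6f) ^ 20 = d6 ^ 20 = f6
byte 7: (16 ^ ca) ^ 67 = dc ^ 67 = bb
byte 8: (58 ^ d8) ^ 61 = 80 ^ 61 = e1

10101110 00110111 10010100 10101111 10011000 00110011 11110110 10111011 11100001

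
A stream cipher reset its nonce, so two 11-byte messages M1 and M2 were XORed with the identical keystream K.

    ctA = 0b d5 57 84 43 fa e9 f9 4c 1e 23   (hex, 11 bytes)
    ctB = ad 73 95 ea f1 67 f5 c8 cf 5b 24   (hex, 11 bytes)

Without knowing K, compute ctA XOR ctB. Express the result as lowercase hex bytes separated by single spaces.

ctA ⊕ ctB = (M1 ⊕ K) ⊕ (M2 ⊕ K) = M1 ⊕ M2 — the shared key cancels under XOR.
byte 0: 0b ⊕ ad = a6
byte 1: d5 ⊕ 73 = a6
byte 2: 57 ⊕ 95 = c2
byte 3: 84 ⊕ ea = 6e
byte 4: 43 ⊕ f1 = b2
byte 5: fa ⊕ 67 = 9d
byte 6: e9 ⊕ f5 = 1c
byte 7: f9 ⊕ c8 = 31
byte 8: 4c ⊕ cf = 83
byte 9: 1e ⊕ 5b = 45
byte 10: 23 ⊕ 24 = 07

a6 a6 c2 6e b2 9d 1c 31 83 45 07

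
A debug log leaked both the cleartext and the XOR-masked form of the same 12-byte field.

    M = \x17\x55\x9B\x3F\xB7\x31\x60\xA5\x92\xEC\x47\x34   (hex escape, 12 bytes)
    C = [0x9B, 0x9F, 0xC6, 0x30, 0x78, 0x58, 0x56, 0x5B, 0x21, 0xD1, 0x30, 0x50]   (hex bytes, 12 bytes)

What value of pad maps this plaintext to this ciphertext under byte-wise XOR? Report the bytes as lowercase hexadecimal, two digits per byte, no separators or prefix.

Since C = M ⊕ pad, XORing both sides with M gives pad = M ⊕ C.
 23 ^ 155 = 140
 85 ^ 159 = 202
155 ^ 198 =  93
 63 ^  48 =  15
183 ^ 120 = 207
 49 ^  88 = 105
 96 ^  86 =  54
165 ^  91 = 254
146 ^  33 = 179
236 ^ 209 =  61
 71 ^  48 = 119
 52 ^  80 = 100

8cca5d0fcf6936feb33d7764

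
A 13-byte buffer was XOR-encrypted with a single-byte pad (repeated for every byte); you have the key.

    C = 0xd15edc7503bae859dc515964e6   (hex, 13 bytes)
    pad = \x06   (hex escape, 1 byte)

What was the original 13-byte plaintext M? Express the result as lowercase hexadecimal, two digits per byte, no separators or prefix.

The 1-byte key repeats, so the effective keystream is 06 06 06 06 06 06 06 06 06 06 06 06 06.
byte 0: d1 ^ 06 = d7
byte 1: 5e ^ 06 = 58
byte 2: dc ^ 06 = da
byte 3: 75 ^ 06 = 73
byte 4: 03 ^ 06 = 05
byte 5: ba ^ 06 = bc
byte 6: e8 ^ 06 = ee
byte 7: 59 ^ 06 = 5f
byte 8: dc ^ 06 = da
byte 9: 51 ^ 06 = 57
byte 10: 59 ^ 06 = 5f
byte 11: 64 ^ 06 = 62
byte 12: e6 ^ 06 = e0

d758da7305bcee5fda575f62e0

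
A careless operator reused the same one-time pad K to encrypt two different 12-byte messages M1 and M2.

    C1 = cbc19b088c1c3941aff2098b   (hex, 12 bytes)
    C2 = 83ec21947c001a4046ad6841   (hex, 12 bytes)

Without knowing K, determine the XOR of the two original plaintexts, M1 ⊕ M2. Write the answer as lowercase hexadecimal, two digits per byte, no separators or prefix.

C1 ⊕ C2 = (M1 ⊕ K) ⊕ (M2 ⊕ K) = M1 ⊕ M2 — the shared key cancels under XOR.
cb ⊕ 83 = 48
c1 ⊕ ec = 2d
9b ⊕ 21 = ba
08 ⊕ 94 = 9c
8c ⊕ 7c = f0
1c ⊕ 00 = 1c
39 ⊕ 1a = 23
41 ⊕ 40 = 01
af ⊕ 46 = e9
f2 ⊕ ad = 5f
09 ⊕ 68 = 61
8b ⊕ 41 = ca

482dba9cf01c2301e95f61ca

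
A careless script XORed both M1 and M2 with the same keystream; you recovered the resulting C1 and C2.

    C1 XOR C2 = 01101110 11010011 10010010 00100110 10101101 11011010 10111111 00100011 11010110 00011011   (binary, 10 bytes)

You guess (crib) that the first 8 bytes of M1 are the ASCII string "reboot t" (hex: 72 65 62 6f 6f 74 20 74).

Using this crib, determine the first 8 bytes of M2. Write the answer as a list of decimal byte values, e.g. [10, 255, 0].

[28, 182, 240, 73, 194, 174, 159, 87]

Since C1 ⊕ C2 = M1 ⊕ M2, XORing with the guessed M1 bytes yields the corresponding M2 bytes: M2 = (C1 ⊕ C2) ⊕ M1.
6e ^ 72 = 1c
d3 ^ 65 = b6
92 ^ 62 = f0
26 ^ 6f = 49
ad ^ 6f = c2
da ^ 74 = ae
bf ^ 20 = 9f
23 ^ 74 = 57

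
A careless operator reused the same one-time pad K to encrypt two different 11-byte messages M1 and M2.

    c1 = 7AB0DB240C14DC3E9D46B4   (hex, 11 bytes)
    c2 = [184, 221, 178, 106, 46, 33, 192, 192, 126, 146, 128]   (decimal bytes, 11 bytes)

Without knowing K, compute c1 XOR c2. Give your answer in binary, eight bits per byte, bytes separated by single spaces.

11000010 01101101 01101001 01001110 00100010 00110101 00011100 11111110 11100011 11010100 00110100

c1 ⊕ c2 = (M1 ⊕ K) ⊕ (M2 ⊕ K) = M1 ⊕ M2 — the shared key cancels under XOR.
01111010 XOR 10111000 = 11000010
10110000 XOR 11011101 = 01101101
11011011 XOR 10110010 = 01101001
00100100 XOR 01101010 = 01001110
00001100 XOR 00101110 = 00100010
00010100 XOR 00100001 = 00110101
11011100 XOR 11000000 = 00011100
00111110 XOR 11000000 = 11111110
10011101 XOR 01111110 = 11100011
01000110 XOR 10010010 = 11010100
10110100 XOR 10000000 = 00110100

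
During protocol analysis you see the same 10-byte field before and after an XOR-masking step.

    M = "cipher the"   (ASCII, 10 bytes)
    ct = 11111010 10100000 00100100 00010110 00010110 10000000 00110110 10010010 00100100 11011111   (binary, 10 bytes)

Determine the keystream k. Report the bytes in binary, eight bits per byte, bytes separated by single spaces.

10011001 11001001 01010100 01111110 01110011 11110010 00010110 11100110 01001100 10111010

Since ct = M ⊕ k, XORing both sides with M gives k = M ⊕ ct.
 99 ⊕ 250 = 153
105 ⊕ 160 = 201
112 ⊕  36 =  84
104 ⊕  22 = 126
101 ⊕  22 = 115
114 ⊕ 128 = 242
 32 ⊕  54 =  22
116 ⊕ 146 = 230
104 ⊕  36 =  76
101 ⊕ 223 = 186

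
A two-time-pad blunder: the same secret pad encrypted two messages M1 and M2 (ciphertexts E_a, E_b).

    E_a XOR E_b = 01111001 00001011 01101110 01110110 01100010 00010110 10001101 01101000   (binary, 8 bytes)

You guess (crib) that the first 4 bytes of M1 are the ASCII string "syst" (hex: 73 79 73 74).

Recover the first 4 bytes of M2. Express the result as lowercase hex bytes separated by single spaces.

Since E_a ⊕ E_b = M1 ⊕ M2, XORing with the guessed M1 bytes yields the corresponding M2 bytes: M2 = (E_a ⊕ E_b) ⊕ M1.
byte 0: 79 ^ 73 = 0a
byte 1: 0b ^ 79 = 72
byte 2: 6e ^ 73 = 1d
byte 3: 76 ^ 74 = 02

0a 72 1d 02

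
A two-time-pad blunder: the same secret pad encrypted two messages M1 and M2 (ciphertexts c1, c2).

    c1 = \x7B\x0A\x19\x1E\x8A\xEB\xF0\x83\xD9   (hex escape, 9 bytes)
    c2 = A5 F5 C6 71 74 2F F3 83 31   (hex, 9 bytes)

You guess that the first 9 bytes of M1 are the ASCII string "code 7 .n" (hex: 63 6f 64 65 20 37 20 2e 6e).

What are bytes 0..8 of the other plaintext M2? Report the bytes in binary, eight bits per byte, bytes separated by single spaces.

10111101 10010000 10111011 00001010 11011110 11110011 00100011 00101110 10000110

First, c1 ⊕ c2 = (M1 ⊕ K) ⊕ (M2 ⊕ K) = M1 ⊕ M2, so the key drops out. Then M2 = (M1 ⊕ M2) ⊕ M1 over the first 9 bytes.
byte 0: (7b xor a5) xor 63 = de xor 63 = bd
byte 1: (0a xor f5) xor 6f = ff xor 6f = 90
byte 2: (19 xor c6) xor 64 = df xor 64 = bb
byte 3: (1e xor 71) xor 65 = 6f xor 65 = 0a
byte 4: (8a xor 74) xor 20 = fe xor 20 = de
byte 5: (eb xor 2f) xor 37 = c4 xor 37 = f3
byte 6: (f0 xor f3) xor 20 = 03 xor 20 = 23
byte 7: (83 xor 83) xor 2e = 00 xor 2e = 2e
byte 8: (d9 xor 31) xor 6e = e8 xor 6e = 86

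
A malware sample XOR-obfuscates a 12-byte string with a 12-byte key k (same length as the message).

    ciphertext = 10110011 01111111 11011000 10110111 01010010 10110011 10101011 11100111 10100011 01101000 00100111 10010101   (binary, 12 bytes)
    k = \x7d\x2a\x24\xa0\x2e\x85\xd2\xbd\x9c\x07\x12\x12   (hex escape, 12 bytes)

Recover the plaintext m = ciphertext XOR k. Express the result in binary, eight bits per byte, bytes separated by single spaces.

XOR is its own inverse, so applying the key byte-wise gives the result directly.
179 ^ 125 = 206
127 ^  42 =  85
216 ^  36 = 252
183 ^ 160 =  23
 82 ^  46 = 124
179 ^ 133 =  54
171 ^ 210 = 121
231 ^ 189 =  90
163 ^ 156 =  63
104 ^   7 = 111
 39 ^  18 =  53
149 ^  18 = 135

11001110 01010101 11111100 00010111 01111100 00110110 01111001 01011010 00111111 01101111 00110101 10000111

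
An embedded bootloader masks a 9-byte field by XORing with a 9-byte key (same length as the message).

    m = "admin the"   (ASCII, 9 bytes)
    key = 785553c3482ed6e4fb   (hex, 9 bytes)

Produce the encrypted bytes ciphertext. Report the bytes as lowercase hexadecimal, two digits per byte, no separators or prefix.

XOR is its own inverse, so applying the key byte-wise gives the result directly.
61 XOR 78 = 19
64 XOR 55 = 31
6d XOR 53 = 3e
69 XOR c3 = aa
6e XOR 48 = 26
20 XOR 2e = 0e
74 XOR d6 = a2
68 XOR e4 = 8c
65 XOR fb = 9e

19313eaa260ea28c9e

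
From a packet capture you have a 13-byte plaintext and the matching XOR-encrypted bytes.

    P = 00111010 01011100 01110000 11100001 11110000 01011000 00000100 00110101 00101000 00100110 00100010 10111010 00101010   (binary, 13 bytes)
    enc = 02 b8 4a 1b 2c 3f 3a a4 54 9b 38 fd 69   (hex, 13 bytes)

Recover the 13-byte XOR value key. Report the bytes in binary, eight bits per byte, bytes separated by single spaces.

00111000 11100100 00111010 11111010 11011100 01100111 00111110 10010001 01111100 10111101 00011010 01000111 01000011

Since enc = P ⊕ key, XORing both sides with P gives key = P ⊕ enc.
 58 xor   2 =  56
 92 xor 184 = 228
112 xor  74 =  58
225 xor  27 = 250
240 xor  44 = 220
 88 xor  63 = 103
  4 xor  58 =  62
 53 xor 164 = 145
 40 xor  84 = 124
 38 xor 155 = 189
 34 xor  56 =  26
186 xor 253 =  71
 42 xor 105 =  67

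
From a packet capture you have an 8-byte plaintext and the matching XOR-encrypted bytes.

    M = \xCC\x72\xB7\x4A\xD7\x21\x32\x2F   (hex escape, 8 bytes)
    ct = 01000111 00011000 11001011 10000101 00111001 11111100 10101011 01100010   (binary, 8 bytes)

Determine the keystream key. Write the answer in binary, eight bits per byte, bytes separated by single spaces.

Since ct = M ⊕ key, XORing both sides with M gives key = M ⊕ ct.
cc xor 47 = 8b
72 xor 18 = 6a
b7 xor cb = 7c
4a xor 85 = cf
d7 xor 39 = ee
21 xor fc = dd
32 xor ab = 99
2f xor 62 = 4d

10001011 01101010 01111100 11001111 11101110 11011101 10011001 01001101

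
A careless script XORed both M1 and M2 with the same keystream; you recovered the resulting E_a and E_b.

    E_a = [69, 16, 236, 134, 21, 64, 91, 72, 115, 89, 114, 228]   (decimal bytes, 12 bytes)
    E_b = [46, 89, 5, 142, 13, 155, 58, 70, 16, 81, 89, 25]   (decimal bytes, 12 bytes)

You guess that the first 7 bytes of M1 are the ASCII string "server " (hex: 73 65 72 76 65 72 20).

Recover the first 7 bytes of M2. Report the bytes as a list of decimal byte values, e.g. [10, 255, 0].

[24, 44, 155, 126, 125, 169, 65]

First, E_a ⊕ E_b = (M1 ⊕ K) ⊕ (M2 ⊕ K) = M1 ⊕ M2, so the key drops out. Then M2 = (M1 ⊕ M2) ⊕ M1 over the first 7 bytes.
byte 0: (45 xor 2e) xor 73 = 6b xor 73 = 18
byte 1: (10 xor 59) xor 65 = 49 xor 65 = 2c
byte 2: (ec xor 05) xor 72 = e9 xor 72 = 9b
byte 3: (86 xor 8e) xor 76 = 08 xor 76 = 7e
byte 4: (15 xor 0d) xor 65 = 18 xor 65 = 7d
byte 5: (40 xor 9b) xor 72 = db xor 72 = a9
byte 6: (5b xor 3a) xor 20 = 61 xor 20 = 41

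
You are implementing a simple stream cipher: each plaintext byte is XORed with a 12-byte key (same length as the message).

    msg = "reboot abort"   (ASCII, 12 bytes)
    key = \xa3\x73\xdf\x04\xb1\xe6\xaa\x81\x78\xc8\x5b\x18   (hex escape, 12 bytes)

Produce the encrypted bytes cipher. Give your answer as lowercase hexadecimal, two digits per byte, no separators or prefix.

d116bd6bde928ae01aa7296c

XOR is its own inverse, so applying the key byte-wise gives the result directly.
byte 0: 72 ⊕ a3 = d1
byte 1: 65 ⊕ 73 = 16
byte 2: 62 ⊕ df = bd
byte 3: 6f ⊕ 04 = 6b
byte 4: 6f ⊕ b1 = de
byte 5: 74 ⊕ e6 = 92
byte 6: 20 ⊕ aa = 8a
byte 7: 61 ⊕ 81 = e0
byte 8: 62 ⊕ 78 = 1a
byte 9: 6f ⊕ c8 = a7
byte 10: 72 ⊕ 5b = 29
byte 11: 74 ⊕ 18 = 6c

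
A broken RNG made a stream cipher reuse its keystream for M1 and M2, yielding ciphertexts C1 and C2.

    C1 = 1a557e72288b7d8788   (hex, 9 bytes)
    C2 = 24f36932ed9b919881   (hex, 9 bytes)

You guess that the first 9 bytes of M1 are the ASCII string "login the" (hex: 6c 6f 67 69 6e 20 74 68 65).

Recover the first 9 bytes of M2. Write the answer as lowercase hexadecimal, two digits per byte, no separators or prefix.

First, C1 ⊕ C2 = (M1 ⊕ K) ⊕ (M2 ⊕ K) = M1 ⊕ M2, so the key drops out. Then M2 = (M1 ⊕ M2) ⊕ M1 over the first 9 bytes.
byte 0: (1a ⊕ 24) ⊕ 6c = 3e ⊕ 6c = 52
byte 1: (55 ⊕ f3) ⊕ 6f = a6 ⊕ 6f = c9
byte 2: (7e ⊕ 69) ⊕ 67 = 17 ⊕ 67 = 70
byte 3: (72 ⊕ 32) ⊕ 69 = 40 ⊕ 69 = 29
byte 4: (28 ⊕ ed) ⊕ 6e = c5 ⊕ 6e = ab
byte 5: (8b ⊕ 9b) ⊕ 20 = 10 ⊕ 20 = 30
byte 6: (7d ⊕ 91) ⊕ 74 = ec ⊕ 74 = 98
byte 7: (87 ⊕ 98) ⊕ 68 = 1f ⊕ 68 = 77
byte 8: (88 ⊕ 81) ⊕ 65 = 09 ⊕ 65 = 6c

52c97029ab3098776c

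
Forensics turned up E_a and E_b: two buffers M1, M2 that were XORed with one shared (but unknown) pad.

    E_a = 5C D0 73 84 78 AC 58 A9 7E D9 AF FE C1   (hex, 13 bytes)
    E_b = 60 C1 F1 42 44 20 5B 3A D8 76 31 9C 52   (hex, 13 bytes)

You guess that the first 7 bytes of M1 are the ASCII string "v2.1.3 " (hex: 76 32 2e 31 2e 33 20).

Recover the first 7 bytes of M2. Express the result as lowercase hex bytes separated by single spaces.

4a 23 ac f7 12 bf 23

First, E_a ⊕ E_b = (M1 ⊕ K) ⊕ (M2 ⊕ K) = M1 ⊕ M2, so the key drops out. Then M2 = (M1 ⊕ M2) ⊕ M1 over the first 7 bytes.
byte 0: (5c ⊕ 60) ⊕ 76 = 3c ⊕ 76 = 4a
byte 1: (d0 ⊕ c1) ⊕ 32 = 11 ⊕ 32 = 23
byte 2: (73 ⊕ f1) ⊕ 2e = 82 ⊕ 2e = ac
byte 3: (84 ⊕ 42) ⊕ 31 = c6 ⊕ 31 = f7
byte 4: (78 ⊕ 44) ⊕ 2e = 3c ⊕ 2e = 12
byte 5: (ac ⊕ 20) ⊕ 33 = 8c ⊕ 33 = bf
byte 6: (58 ⊕ 5b) ⊕ 20 = 03 ⊕ 20 = 23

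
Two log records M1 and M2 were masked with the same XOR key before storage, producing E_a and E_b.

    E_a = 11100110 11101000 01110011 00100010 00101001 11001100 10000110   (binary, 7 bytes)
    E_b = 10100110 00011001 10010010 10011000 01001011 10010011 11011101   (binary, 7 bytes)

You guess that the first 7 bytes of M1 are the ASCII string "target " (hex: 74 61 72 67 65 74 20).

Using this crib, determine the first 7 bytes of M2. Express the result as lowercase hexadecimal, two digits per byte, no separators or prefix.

First, E_a ⊕ E_b = (M1 ⊕ K) ⊕ (M2 ⊕ K) = M1 ⊕ M2, so the key drops out. Then M2 = (M1 ⊕ M2) ⊕ M1 over the first 7 bytes.
byte 0: (e6 ⊕ a6) ⊕ 74 = 40 ⊕ 74 = 34
byte 1: (e8 ⊕ 19) ⊕ 61 = f1 ⊕ 61 = 90
byte 2: (73 ⊕ 92) ⊕ 72 = e1 ⊕ 72 = 93
byte 3: (22 ⊕ 98) ⊕ 67 = ba ⊕ 67 = dd
byte 4: (29 ⊕ 4b) ⊕ 65 = 62 ⊕ 65 = 07
byte 5: (cc ⊕ 93) ⊕ 74 = 5f ⊕ 74 = 2b
byte 6: (86 ⊕ dd) ⊕ 20 = 5b ⊕ 20 = 7b

349093dd072b7b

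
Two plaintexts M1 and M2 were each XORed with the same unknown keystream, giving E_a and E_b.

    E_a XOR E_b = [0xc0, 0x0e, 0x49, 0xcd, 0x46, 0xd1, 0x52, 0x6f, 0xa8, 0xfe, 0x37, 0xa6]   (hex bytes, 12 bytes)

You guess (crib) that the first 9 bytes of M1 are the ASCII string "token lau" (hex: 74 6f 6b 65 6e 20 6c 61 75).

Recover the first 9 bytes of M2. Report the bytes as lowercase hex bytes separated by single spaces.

Since E_a ⊕ E_b = M1 ⊕ M2, XORing with the guessed M1 bytes yields the corresponding M2 bytes: M2 = (E_a ⊕ E_b) ⊕ M1.
c0 XOR 74 = b4
0e XOR 6f = 61
49 XOR 6b = 22
cd XOR 65 = a8
46 XOR 6e = 28
d1 XOR 20 = f1
52 XOR 6c = 3e
6f XOR 61 = 0e
a8 XOR 75 = dd

b4 61 22 a8 28 f1 3e 0e dd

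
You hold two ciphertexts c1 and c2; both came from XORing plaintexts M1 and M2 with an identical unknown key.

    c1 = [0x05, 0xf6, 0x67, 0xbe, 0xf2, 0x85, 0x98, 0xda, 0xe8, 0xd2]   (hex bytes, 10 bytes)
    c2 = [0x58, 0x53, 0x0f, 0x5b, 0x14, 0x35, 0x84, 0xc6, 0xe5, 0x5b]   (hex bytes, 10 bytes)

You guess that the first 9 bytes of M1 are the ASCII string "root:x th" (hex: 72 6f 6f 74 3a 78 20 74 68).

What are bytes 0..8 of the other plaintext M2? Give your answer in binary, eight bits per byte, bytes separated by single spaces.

First, c1 ⊕ c2 = (M1 ⊕ K) ⊕ (M2 ⊕ K) = M1 ⊕ M2, so the key drops out. Then M2 = (M1 ⊕ M2) ⊕ M1 over the first 9 bytes.
byte 0: (05 ^ 58) ^ 72 = 5d ^ 72 = 2f
byte 1: (f6 ^ 53) ^ 6f = a5 ^ 6f = ca
byte 2: (67 ^ 0f) ^ 6f = 68 ^ 6f = 07
byte 3: (be ^ 5b) ^ 74 = e5 ^ 74 = 91
byte 4: (f2 ^ 14) ^ 3a = e6 ^ 3a = dc
byte 5: (85 ^ 35) ^ 78 = b0 ^ 78 = c8
byte 6: (98 ^ 84) ^ 20 = 1c ^ 20 = 3c
byte 7: (da ^ c6) ^ 74 = 1c ^ 74 = 68
byte 8: (e8 ^ e5) ^ 68 = 0d ^ 68 = 65

00101111 11001010 00000111 10010001 11011100 11001000 00111100 01101000 01100101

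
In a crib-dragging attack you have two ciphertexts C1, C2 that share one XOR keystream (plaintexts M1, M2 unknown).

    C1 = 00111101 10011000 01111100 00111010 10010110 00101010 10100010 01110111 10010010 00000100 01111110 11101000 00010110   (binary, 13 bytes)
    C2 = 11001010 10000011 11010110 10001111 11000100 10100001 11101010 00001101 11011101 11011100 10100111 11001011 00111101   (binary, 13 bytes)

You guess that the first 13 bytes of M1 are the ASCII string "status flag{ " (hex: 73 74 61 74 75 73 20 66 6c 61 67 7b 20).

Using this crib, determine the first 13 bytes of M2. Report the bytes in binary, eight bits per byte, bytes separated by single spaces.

10000100 01101111 11001011 11000001 00100111 11111000 01101000 00011100 00100011 10111001 10111110 01011000 00001011

First, C1 ⊕ C2 = (M1 ⊕ K) ⊕ (M2 ⊕ K) = M1 ⊕ M2, so the key drops out. Then M2 = (M1 ⊕ M2) ⊕ M1 over the first 13 bytes.
byte 0: (3d ^ ca) ^ 73 = f7 ^ 73 = 84
byte 1: (98 ^ 83) ^ 74 = 1b ^ 74 = 6f
byte 2: (7c ^ d6) ^ 61 = aa ^ 61 = cb
byte 3: (3a ^ 8f) ^ 74 = b5 ^ 74 = c1
byte 4: (96 ^ c4) ^ 75 = 52 ^ 75 = 27
byte 5: (2a ^ a1) ^ 73 = 8b ^ 73 = f8
byte 6: (a2 ^ ea) ^ 20 = 48 ^ 20 = 68
byte 7: (77 ^ 0d) ^ 66 = 7a ^ 66 = 1c
byte 8: (92 ^ dd) ^ 6c = 4f ^ 6c = 23
byte 9: (04 ^ dc) ^ 61 = d8 ^ 61 = b9
byte 10: (7e ^ a7) ^ 67 = d9 ^ 67 = be
byte 11: (e8 ^ cb) ^ 7b = 23 ^ 7b = 58
byte 12: (16 ^ 3d) ^ 20 = 2b ^ 20 = 0b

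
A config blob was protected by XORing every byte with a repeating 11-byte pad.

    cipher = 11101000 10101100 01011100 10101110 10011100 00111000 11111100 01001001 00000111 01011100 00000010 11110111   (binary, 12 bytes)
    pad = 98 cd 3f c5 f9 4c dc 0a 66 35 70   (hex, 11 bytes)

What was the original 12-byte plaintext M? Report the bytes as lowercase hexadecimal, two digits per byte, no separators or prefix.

7061636b657420436169726f

The 11-byte key repeats, so the effective keystream is 98 cd 3f c5 f9 4c dc 0a 66 35 70 98.
byte 0: e8 xor 98 = 70
byte 1: ac xor cd = 61
byte 2: 5c xor 3f = 63
byte 3: ae xor c5 = 6b
byte 4: 9c xor f9 = 65
byte 5: 38 xor 4c = 74
byte 6: fc xor dc = 20
byte 7: 49 xor 0a = 43
byte 8: 07 xor 66 = 61
byte 9: 5c xor 35 = 69
byte 10: 02 xor 70 = 72
byte 11: f7 xor 98 = 6f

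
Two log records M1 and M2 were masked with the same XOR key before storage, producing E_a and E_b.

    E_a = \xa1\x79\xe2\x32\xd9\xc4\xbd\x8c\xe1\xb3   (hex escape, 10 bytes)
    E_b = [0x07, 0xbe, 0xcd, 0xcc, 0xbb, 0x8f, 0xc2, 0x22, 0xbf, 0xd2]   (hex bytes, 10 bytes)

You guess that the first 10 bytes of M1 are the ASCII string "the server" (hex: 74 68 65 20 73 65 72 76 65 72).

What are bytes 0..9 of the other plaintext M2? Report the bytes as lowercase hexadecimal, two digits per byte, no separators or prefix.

d2af4ade112e0dd83b13

First, E_a ⊕ E_b = (M1 ⊕ K) ⊕ (M2 ⊕ K) = M1 ⊕ M2, so the key drops out. Then M2 = (M1 ⊕ M2) ⊕ M1 over the first 10 bytes.
byte 0: (a1 xor 07) xor 74 = a6 xor 74 = d2
byte 1: (79 xor be) xor 68 = c7 xor 68 = af
byte 2: (e2 xor cd) xor 65 = 2f xor 65 = 4a
byte 3: (32 xor cc) xor 20 = fe xor 20 = de
byte 4: (d9 xor bb) xor 73 = 62 xor 73 = 11
byte 5: (c4 xor 8f) xor 65 = 4b xor 65 = 2e
byte 6: (bd xor c2) xor 72 = 7f xor 72 = 0d
byte 7: (8c xor 22) xor 76 = ae xor 76 = d8
byte 8: (e1 xor bf) xor 65 = 5e xor 65 = 3b
byte 9: (b3 xor d2) xor 72 = 61 xor 72 = 13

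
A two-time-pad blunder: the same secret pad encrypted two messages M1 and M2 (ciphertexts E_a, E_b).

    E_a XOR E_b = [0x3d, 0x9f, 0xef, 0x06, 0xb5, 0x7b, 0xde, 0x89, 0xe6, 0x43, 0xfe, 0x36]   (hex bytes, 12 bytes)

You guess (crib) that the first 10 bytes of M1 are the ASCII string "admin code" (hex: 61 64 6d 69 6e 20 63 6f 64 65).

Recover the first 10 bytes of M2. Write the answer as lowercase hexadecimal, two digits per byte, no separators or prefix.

5cfb826fdb5bbde68226

Since E_a ⊕ E_b = M1 ⊕ M2, XORing with the guessed M1 bytes yields the corresponding M2 bytes: M2 = (E_a ⊕ E_b) ⊕ M1.
byte 0: 3d xor 61 = 5c
byte 1: 9f xor 64 = fb
byte 2: ef xor 6d = 82
byte 3: 06 xor 69 = 6f
byte 4: b5 xor 6e = db
byte 5: 7b xor 20 = 5b
byte 6: de xor 63 = bd
byte 7: 89 xor 6f = e6
byte 8: e6 xor 64 = 82
byte 9: 43 xor 65 = 26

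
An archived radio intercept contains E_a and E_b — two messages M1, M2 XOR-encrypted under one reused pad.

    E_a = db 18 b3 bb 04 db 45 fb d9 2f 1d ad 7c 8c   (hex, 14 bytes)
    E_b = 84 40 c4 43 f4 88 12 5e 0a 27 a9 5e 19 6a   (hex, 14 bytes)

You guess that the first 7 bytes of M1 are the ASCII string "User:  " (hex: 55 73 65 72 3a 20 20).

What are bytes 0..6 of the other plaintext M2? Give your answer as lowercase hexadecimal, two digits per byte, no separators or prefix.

0a2b128aca7377

First, E_a ⊕ E_b = (M1 ⊕ K) ⊕ (M2 ⊕ K) = M1 ⊕ M2, so the key drops out. Then M2 = (M1 ⊕ M2) ⊕ M1 over the first 7 bytes.
byte 0: (db xor 84) xor 55 = 5f xor 55 = 0a
byte 1: (18 xor 40) xor 73 = 58 xor 73 = 2b
byte 2: (b3 xor c4) xor 65 = 77 xor 65 = 12
byte 3: (bb xor 43) xor 72 = f8 xor 72 = 8a
byte 4: (04 xor f4) xor 3a = f0 xor 3a = ca
byte 5: (db xor 88) xor 20 = 53 xor 20 = 73
byte 6: (45 xor 12) xor 20 = 57 xor 20 = 77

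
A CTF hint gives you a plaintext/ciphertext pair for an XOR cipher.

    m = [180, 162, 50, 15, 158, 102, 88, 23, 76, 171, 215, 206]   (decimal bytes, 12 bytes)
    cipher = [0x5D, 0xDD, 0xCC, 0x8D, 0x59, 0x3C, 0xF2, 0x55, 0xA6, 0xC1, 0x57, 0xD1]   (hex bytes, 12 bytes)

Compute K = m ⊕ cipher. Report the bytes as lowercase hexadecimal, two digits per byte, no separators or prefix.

e97ffe82c75aaa42ea6a801f

Since cipher = m ⊕ K, XORing both sides with m gives K = m ⊕ cipher.
b4 xor 5d = e9
a2 xor dd = 7f
32 xor cc = fe
0f xor 8d = 82
9e xor 59 = c7
66 xor 3c = 5a
58 xor f2 = aa
17 xor 55 = 42
4c xor a6 = ea
ab xor c1 = 6a
d7 xor 57 = 80
ce xor d1 = 1f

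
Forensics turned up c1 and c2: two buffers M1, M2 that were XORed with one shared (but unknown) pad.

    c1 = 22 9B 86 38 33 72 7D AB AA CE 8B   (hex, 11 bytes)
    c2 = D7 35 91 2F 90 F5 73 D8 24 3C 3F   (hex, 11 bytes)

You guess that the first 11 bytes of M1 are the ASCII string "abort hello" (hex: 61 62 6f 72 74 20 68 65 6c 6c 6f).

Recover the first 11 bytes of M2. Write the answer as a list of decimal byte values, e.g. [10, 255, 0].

[148, 204, 120, 101, 215, 167, 102, 22, 226, 158, 219]

First, c1 ⊕ c2 = (M1 ⊕ K) ⊕ (M2 ⊕ K) = M1 ⊕ M2, so the key drops out. Then M2 = (M1 ⊕ M2) ⊕ M1 over the first 11 bytes.
byte 0: (22 ⊕ d7) ⊕ 61 = f5 ⊕ 61 = 94
byte 1: (9b ⊕ 35) ⊕ 62 = ae ⊕ 62 = cc
byte 2: (86 ⊕ 91) ⊕ 6f = 17 ⊕ 6f = 78
byte 3: (38 ⊕ 2f) ⊕ 72 = 17 ⊕ 72 = 65
byte 4: (33 ⊕ 90) ⊕ 74 = a3 ⊕ 74 = d7
byte 5: (72 ⊕ f5) ⊕ 20 = 87 ⊕ 20 = a7
byte 6: (7d ⊕ 73) ⊕ 68 = 0e ⊕ 68 = 66
byte 7: (ab ⊕ d8) ⊕ 65 = 73 ⊕ 65 = 16
byte 8: (aa ⊕ 24) ⊕ 6c = 8e ⊕ 6c = e2
byte 9: (ce ⊕ 3c) ⊕ 6c = f2 ⊕ 6c = 9e
byte 10: (8b ⊕ 3f) ⊕ 6f = b4 ⊕ 6f = db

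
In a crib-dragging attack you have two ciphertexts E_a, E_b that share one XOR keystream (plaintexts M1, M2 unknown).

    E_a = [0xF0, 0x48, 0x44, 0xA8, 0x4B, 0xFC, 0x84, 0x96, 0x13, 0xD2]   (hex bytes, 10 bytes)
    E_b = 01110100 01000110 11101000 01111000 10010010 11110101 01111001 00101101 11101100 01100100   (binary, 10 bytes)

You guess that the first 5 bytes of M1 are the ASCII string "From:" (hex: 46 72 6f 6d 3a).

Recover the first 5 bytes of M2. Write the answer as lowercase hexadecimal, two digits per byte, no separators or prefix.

First, E_a ⊕ E_b = (M1 ⊕ K) ⊕ (M2 ⊕ K) = M1 ⊕ M2, so the key drops out. Then M2 = (M1 ⊕ M2) ⊕ M1 over the first 5 bytes.
byte 0: (f0 ^ 74) ^ 46 = 84 ^ 46 = c2
byte 1: (48 ^ 46) ^ 72 = 0e ^ 72 = 7c
byte 2: (44 ^ e8) ^ 6f = ac ^ 6f = c3
byte 3: (a8 ^ 78) ^ 6d = d0 ^ 6d = bd
byte 4: (4b ^ 92) ^ 3a = d9 ^ 3a = e3

c27cc3bde3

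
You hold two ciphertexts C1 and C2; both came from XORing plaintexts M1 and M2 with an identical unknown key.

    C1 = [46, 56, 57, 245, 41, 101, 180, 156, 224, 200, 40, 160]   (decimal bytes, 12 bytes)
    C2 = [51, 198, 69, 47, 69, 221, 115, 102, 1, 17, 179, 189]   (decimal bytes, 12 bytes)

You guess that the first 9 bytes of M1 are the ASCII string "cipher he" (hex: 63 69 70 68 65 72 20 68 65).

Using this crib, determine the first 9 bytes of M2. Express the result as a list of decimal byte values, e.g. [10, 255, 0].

[126, 151, 12, 178, 9, 202, 231, 146, 132]

First, C1 ⊕ C2 = (M1 ⊕ K) ⊕ (M2 ⊕ K) = M1 ⊕ M2, so the key drops out. Then M2 = (M1 ⊕ M2) ⊕ M1 over the first 9 bytes.
byte 0: (2e ⊕ 33) ⊕ 63 = 1d ⊕ 63 = 7e
byte 1: (38 ⊕ c6) ⊕ 69 = fe ⊕ 69 = 97
byte 2: (39 ⊕ 45) ⊕ 70 = 7c ⊕ 70 = 0c
byte 3: (f5 ⊕ 2f) ⊕ 68 = da ⊕ 68 = b2
byte 4: (29 ⊕ 45) ⊕ 65 = 6c ⊕ 65 = 09
byte 5: (65 ⊕ dd) ⊕ 72 = b8 ⊕ 72 = ca
byte 6: (b4 ⊕ 73) ⊕ 20 = c7 ⊕ 20 = e7
byte 7: (9c ⊕ 66) ⊕ 68 = fa ⊕ 68 = 92
byte 8: (e0 ⊕ 01) ⊕ 65 = e1 ⊕ 65 = 84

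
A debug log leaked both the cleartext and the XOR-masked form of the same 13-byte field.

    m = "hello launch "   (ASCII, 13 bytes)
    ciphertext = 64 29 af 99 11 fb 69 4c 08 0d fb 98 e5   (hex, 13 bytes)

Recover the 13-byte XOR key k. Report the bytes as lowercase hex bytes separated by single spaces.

0c 4c c3 f5 7e db 05 2d 7d 63 98 f0 c5

Since ciphertext = m ⊕ k, XORing both sides with m gives k = m ⊕ ciphertext.
104 xor 100 =  12
101 xor  41 =  76
108 xor 175 = 195
108 xor 153 = 245
111 xor  17 = 126
 32 xor 251 = 219
108 xor 105 =   5
 97 xor  76 =  45
117 xor   8 = 125
110 xor  13 =  99
 99 xor 251 = 152
104 xor 152 = 240
 32 xor 229 = 197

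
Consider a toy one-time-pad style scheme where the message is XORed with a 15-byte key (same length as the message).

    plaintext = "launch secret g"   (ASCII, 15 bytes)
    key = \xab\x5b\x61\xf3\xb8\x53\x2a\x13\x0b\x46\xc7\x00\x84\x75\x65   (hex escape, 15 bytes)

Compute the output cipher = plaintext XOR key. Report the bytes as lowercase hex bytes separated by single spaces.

c7 3a 14 9d db 3b 0a 60 6e 25 b5 65 f0 55 02

XOR is its own inverse, so applying the key byte-wise gives the result directly.
byte 0: 01101100 xor 10101011 = 11000111
byte 1: 01100001 xor 01011011 = 00111010
byte 2: 01110101 xor 01100001 = 00010100
byte 3: 01101110 xor 11110011 = 10011101
byte 4: 01100011 xor 10111000 = 11011011
byte 5: 01101000 xor 01010011 = 00111011
byte 6: 00100000 xor 00101010 = 00001010
byte 7: 01110011 xor 00010011 = 01100000
byte 8: 01100101 xor 00001011 = 01101110
byte 9: 01100011 xor 01000110 = 00100101
byte 10: 01110010 xor 11000111 = 10110101
byte 11: 01100101 xor 00000000 = 01100101
byte 12: 01110100 xor 10000100 = 11110000
byte 13: 00100000 xor 01110101 = 01010101
byte 14: 01100111 xor 01100101 = 00000010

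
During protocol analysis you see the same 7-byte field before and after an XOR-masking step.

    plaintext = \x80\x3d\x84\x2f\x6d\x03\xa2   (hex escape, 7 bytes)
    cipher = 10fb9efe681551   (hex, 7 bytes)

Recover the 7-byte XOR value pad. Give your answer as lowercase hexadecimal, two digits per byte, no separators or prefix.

Since cipher = plaintext ⊕ pad, XORing both sides with plaintext gives pad = plaintext ⊕ cipher.
80 ⊕ 10 = 90
3d ⊕ fb = c6
84 ⊕ 9e = 1a
2f ⊕ fe = d1
6d ⊕ 68 = 05
03 ⊕ 15 = 16
a2 ⊕ 51 = f3

90c61ad10516f3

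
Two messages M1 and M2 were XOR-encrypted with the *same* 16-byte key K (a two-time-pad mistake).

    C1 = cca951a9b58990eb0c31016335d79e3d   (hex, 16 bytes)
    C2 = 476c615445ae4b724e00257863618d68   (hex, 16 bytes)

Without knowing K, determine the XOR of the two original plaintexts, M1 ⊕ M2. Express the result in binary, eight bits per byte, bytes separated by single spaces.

C1 ⊕ C2 = (M1 ⊕ K) ⊕ (M2 ⊕ K) = M1 ⊕ M2 — the shared key cancels under XOR.
byte 0: cc ^ 47 = 8b
byte 1: a9 ^ 6c = c5
byte 2: 51 ^ 61 = 30
byte 3: a9 ^ 54 = fd
byte 4: b5 ^ 45 = f0
byte 5: 89 ^ ae = 27
byte 6: 90 ^ 4b = db
byte 7: eb ^ 72 = 99
byte 8: 0c ^ 4e = 42
byte 9: 31 ^ 00 = 31
byte 10: 01 ^ 25 = 24
byte 11: 63 ^ 78 = 1b
byte 12: 35 ^ 63 = 56
byte 13: d7 ^ 61 = b6
byte 14: 9e ^ 8d = 13
byte 15: 3d ^ 68 = 55

10001011 11000101 00110000 11111101 11110000 00100111 11011011 10011001 01000010 00110001 00100100 00011011 01010110 10110110 00010011 01010101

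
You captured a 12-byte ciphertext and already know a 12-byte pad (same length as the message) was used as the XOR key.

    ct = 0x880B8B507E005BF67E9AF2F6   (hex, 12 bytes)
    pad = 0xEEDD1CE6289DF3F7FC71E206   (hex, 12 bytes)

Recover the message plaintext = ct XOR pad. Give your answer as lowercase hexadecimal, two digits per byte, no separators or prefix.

88 xor ee = 66
0b xor dd = d6
8b xor 1c = 97
50 xor e6 = b6
7e xor 28 = 56
00 xor 9d = 9d
5b xor f3 = a8
f6 xor f7 = 01
7e xor fc = 82
9a xor 71 = eb
f2 xor e2 = 10
f6 xor 06 = f0

66d697b6569da80182eb10f0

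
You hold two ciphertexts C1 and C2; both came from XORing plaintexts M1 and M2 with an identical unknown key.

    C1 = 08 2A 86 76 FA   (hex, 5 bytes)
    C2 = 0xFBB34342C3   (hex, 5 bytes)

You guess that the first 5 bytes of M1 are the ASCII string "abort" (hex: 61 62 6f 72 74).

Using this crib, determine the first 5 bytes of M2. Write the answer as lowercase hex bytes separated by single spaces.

First, C1 ⊕ C2 = (M1 ⊕ K) ⊕ (M2 ⊕ K) = M1 ⊕ M2, so the key drops out. Then M2 = (M1 ⊕ M2) ⊕ M1 over the first 5 bytes.
byte 0: (08 ⊕ fb) ⊕ 61 = f3 ⊕ 61 = 92
byte 1: (2a ⊕ b3) ⊕ 62 = 99 ⊕ 62 = fb
byte 2: (86 ⊕ 43) ⊕ 6f = c5 ⊕ 6f = aa
byte 3: (76 ⊕ 42) ⊕ 72 = 34 ⊕ 72 = 46
byte 4: (fa ⊕ c3) ⊕ 74 = 39 ⊕ 74 = 4d

92 fb aa 46 4d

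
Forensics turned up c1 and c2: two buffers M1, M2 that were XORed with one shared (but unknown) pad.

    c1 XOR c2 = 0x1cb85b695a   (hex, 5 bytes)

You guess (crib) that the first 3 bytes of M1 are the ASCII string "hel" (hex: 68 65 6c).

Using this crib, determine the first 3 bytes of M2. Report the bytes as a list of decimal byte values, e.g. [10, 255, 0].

Since c1 ⊕ c2 = M1 ⊕ M2, XORing with the guessed M1 bytes yields the corresponding M2 bytes: M2 = (c1 ⊕ c2) ⊕ M1.
byte 0: 1c XOR 68 = 74
byte 1: b8 XOR 65 = dd
byte 2: 5b XOR 6c = 37

[116, 221, 55]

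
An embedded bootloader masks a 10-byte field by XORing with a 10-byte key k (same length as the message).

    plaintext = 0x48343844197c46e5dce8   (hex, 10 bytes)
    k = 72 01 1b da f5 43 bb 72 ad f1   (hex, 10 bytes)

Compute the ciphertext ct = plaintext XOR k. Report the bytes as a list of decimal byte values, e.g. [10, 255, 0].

[58, 53, 35, 158, 236, 63, 253, 151, 113, 25]

XOR is its own inverse, so applying the key byte-wise gives the result directly.
48 ⊕ 72 = 3a
34 ⊕ 01 = 35
38 ⊕ 1b = 23
44 ⊕ da = 9e
19 ⊕ f5 = ec
7c ⊕ 43 = 3f
46 ⊕ bb = fd
e5 ⊕ 72 = 97
dc ⊕ ad = 71
e8 ⊕ f1 = 19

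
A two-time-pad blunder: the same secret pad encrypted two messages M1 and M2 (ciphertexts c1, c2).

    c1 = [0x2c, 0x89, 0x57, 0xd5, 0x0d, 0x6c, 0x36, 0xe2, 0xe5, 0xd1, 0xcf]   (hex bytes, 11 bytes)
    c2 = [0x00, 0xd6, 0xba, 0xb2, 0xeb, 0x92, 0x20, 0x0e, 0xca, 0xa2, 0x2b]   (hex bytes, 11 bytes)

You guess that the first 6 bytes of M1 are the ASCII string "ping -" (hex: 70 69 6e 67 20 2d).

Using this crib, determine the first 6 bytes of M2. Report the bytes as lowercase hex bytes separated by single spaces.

5c 36 83 00 c6 d3

First, c1 ⊕ c2 = (M1 ⊕ K) ⊕ (M2 ⊕ K) = M1 ⊕ M2, so the key drops out. Then M2 = (M1 ⊕ M2) ⊕ M1 over the first 6 bytes.
byte 0: (2c ^ 00) ^ 70 = 2c ^ 70 = 5c
byte 1: (89 ^ d6) ^ 69 = 5f ^ 69 = 36
byte 2: (57 ^ ba) ^ 6e = ed ^ 6e = 83
byte 3: (d5 ^ b2) ^ 67 = 67 ^ 67 = 00
byte 4: (0d ^ eb) ^ 20 = e6 ^ 20 = c6
byte 5: (6c ^ 92) ^ 2d = fe ^ 2d = d3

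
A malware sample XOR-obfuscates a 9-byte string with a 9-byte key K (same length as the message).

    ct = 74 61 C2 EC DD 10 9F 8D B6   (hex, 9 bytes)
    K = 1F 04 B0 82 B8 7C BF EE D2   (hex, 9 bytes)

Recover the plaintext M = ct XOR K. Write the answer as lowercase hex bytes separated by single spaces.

6b 65 72 6e 65 6c 20 63 64

XOR is its own inverse, so applying the key byte-wise gives the result directly.
74 ^ 1f = 6b
61 ^ 04 = 65
c2 ^ b0 = 72
ec ^ 82 = 6e
dd ^ b8 = 65
10 ^ 7c = 6c
9f ^ bf = 20
8d ^ ee = 63
b6 ^ d2 = 64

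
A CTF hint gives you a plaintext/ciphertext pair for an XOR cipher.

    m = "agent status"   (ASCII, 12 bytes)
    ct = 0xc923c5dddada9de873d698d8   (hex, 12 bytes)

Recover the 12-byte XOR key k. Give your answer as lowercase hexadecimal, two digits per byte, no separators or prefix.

a844a0b3aefaee9c12a2edab

Since ct = m ⊕ k, XORing both sides with m gives k = m ⊕ ct.
 97 ^ 201 = 168
103 ^  35 =  68
101 ^ 197 = 160
110 ^ 221 = 179
116 ^ 218 = 174
 32 ^ 218 = 250
115 ^ 157 = 238
116 ^ 232 = 156
 97 ^ 115 =  18
116 ^ 214 = 162
117 ^ 152 = 237
115 ^ 216 = 171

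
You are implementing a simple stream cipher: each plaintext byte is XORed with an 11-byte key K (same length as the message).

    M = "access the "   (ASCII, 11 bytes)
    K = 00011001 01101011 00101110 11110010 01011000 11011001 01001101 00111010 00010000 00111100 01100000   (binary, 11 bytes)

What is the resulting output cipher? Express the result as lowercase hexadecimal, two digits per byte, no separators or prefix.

78084d972baa6d4e785940

61 ⊕ 19 = 78
63 ⊕ 6b = 08
63 ⊕ 2e = 4d
65 ⊕ f2 = 97
73 ⊕ 58 = 2b
73 ⊕ d9 = aa
20 ⊕ 4d = 6d
74 ⊕ 3a = 4e
68 ⊕ 10 = 78
65 ⊕ 3c = 59
20 ⊕ 60 = 40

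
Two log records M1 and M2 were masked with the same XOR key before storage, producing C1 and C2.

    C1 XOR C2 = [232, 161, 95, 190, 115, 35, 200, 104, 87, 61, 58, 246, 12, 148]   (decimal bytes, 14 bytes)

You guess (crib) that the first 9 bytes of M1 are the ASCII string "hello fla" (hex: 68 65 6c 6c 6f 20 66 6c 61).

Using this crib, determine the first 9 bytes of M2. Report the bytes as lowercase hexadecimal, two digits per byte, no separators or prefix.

Since C1 ⊕ C2 = M1 ⊕ M2, XORing with the guessed M1 bytes yields the corresponding M2 bytes: M2 = (C1 ⊕ C2) ⊕ M1.
byte 0: 232 xor 104 = 128
byte 1: 161 xor 101 = 196
byte 2:  95 xor 108 =  51
byte 3: 190 xor 108 = 210
byte 4: 115 xor 111 =  28
byte 5:  35 xor  32 =   3
byte 6: 200 xor 102 = 174
byte 7: 104 xor 108 =   4
byte 8:  87 xor  97 =  54

80c433d21c03ae0436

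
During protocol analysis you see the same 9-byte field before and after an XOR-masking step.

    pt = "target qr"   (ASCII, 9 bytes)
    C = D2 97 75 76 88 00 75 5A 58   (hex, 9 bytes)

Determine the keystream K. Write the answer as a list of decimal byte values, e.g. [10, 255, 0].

Since C = pt ⊕ K, XORing both sides with pt gives K = pt ⊕ C.
116 ⊕ 210 = 166
 97 ⊕ 151 = 246
114 ⊕ 117 =   7
103 ⊕ 118 =  17
101 ⊕ 136 = 237
116 ⊕   0 = 116
 32 ⊕ 117 =  85
113 ⊕  90 =  43
114 ⊕  88 =  42

[166, 246, 7, 17, 237, 116, 85, 43, 42]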